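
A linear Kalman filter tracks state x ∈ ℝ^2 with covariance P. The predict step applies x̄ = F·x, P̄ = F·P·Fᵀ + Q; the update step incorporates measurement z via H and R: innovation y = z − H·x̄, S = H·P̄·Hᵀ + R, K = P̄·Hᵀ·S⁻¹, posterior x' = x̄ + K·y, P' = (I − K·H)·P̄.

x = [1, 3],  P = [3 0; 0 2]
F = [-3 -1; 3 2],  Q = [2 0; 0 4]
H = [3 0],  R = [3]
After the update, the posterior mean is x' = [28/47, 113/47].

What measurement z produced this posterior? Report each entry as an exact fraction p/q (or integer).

z = [2]

x̄ = F·x = [-6, 9]
P̄ = F·P·Fᵀ + Q = [31 -31; -31 39]
S = H·P̄·Hᵀ + R = [282]
K = P̄·Hᵀ·S⁻¹ = [31/94; -31/94]
x' − x̄ = [310/47, -310/47] = K·y
y = (KᵀK)⁻¹·Kᵀ·(x' − x̄) = [20]
z = y + H·x̄ = [20] + [-18] = [2]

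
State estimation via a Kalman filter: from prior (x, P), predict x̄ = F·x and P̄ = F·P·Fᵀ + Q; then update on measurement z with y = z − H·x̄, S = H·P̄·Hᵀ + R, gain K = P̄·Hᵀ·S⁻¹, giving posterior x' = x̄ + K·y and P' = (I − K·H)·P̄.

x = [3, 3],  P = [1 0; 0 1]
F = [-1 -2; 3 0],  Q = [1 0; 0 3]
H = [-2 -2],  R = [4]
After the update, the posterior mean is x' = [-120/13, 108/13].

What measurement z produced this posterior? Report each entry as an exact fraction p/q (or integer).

z = [2]

x̄ = F·x = [-9, 9]
P̄ = F·P·Fᵀ + Q = [6 -3; -3 12]
S = H·P̄·Hᵀ + R = [52]
K = P̄·Hᵀ·S⁻¹ = [-3/26; -9/26]
x' − x̄ = [-3/13, -9/13] = K·y
y = (KᵀK)⁻¹·Kᵀ·(x' − x̄) = [2]
z = y + H·x̄ = [2] + [0] = [2]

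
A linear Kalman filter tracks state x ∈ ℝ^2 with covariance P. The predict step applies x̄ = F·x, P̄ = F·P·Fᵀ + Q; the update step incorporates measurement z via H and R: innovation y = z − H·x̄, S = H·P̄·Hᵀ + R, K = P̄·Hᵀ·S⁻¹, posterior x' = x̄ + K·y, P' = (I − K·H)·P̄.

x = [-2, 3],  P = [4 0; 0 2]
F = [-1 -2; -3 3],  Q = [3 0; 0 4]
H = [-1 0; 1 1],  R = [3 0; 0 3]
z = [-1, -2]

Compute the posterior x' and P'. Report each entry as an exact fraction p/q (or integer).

x̄ = F·x = [-4, 15]
P̄ = F·P·Fᵀ + Q = [15 0; 0 58]
y = z − H·x̄ = [-5, -13]
S = H·P̄·Hᵀ + R = [18 -15; -15 76]
K = P̄·Hᵀ·S⁻¹ = [-305/381 5/127; 290/381 116/127]
x' = x̄ + K·y = [-194/381, -259/381]
P' = (I − K·H)·P̄ = [305/127 -290/127; -290/127 638/127]

x' = [-194/381, -259/381]
P' = [305/127 -290/127; -290/127 638/127]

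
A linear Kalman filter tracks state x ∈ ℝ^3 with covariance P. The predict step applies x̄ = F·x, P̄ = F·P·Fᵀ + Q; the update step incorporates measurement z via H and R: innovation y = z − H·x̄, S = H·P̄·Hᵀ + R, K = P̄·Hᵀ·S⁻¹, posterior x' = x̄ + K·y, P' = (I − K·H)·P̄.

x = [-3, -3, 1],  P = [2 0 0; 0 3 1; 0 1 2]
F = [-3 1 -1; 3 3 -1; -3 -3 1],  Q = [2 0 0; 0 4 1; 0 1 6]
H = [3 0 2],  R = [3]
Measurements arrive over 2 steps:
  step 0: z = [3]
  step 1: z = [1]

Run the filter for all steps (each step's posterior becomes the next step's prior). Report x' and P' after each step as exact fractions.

step 0: x' = [-190/53, -442/53, 372/53], P' = [3909/530 4453/530 -5727/530; 4453/530 11081/530 -6849/530; -5727/530 -6849/530 8781/530]
step 1: x' = [-2103485/399917, -10646963/1199751, 3373941/399917], P' = [6502737/399917 9696647/399917 -9748545/399917; 9696647/399917 58545841/1199751 -14832460/399917; -9748545/399917 -14832460/399917 14914017/399917]

step 0: x̄ = F·x = [5, -19, 19]
step 0: P̄ = F·P·Fᵀ + Q = [23 -11 11; -11 45 -40; 11 -40 47]
step 0: y = z − H·x̄ = [-50]
step 0: S = H·P̄·Hᵀ + R = [530]
step 0: K = P̄·Hᵀ·S⁻¹ = [91/530; -113/530; 127/530]
step 0: x' = x̄ + K·y = [-190/53, -442/53, 372/53]
step 0: P' = (I − K·H)·P̄ = [3909/530 4453/530 -5727/530; 4453/530 11081/530 -6849/530; -5727/530 -6849/530 8781/530]
step 1: x̄ = F·x = [-244/53, -2268/53, 2268/53]
step 1: P̄ = F·P·Fᵀ + Q = [8721/530 7521/530 -7521/530; 7521/530 301421/530 -298771/530; -7521/530 -298771/530 302481/530]
step 1: y = z − H·x̄ = [-3751/53]
step 1: S = H·P̄·Hᵀ + R = [1199751/530]
step 1: K = P̄·Hᵀ·S⁻¹ = [3707/399917; -574979/1199751; 194133/399917]
step 1: x' = x̄ + K·y = [-2103485/399917, -10646963/1199751, 3373941/399917]
step 1: P' = (I − K·H)·P̄ = [6502737/399917 9696647/399917 -9748545/399917; 9696647/399917 58545841/1199751 -14832460/399917; -9748545/399917 -14832460/399917 14914017/399917]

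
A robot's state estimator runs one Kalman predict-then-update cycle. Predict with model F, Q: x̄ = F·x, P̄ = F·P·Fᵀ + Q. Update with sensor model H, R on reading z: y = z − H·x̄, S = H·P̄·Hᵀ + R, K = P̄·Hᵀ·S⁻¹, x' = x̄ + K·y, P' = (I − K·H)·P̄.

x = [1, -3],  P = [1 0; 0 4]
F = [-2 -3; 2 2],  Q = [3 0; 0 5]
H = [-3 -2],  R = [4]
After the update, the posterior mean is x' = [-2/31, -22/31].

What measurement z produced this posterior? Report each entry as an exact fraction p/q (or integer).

z = [2]

x̄ = F·x = [7, -4]
P̄ = F·P·Fᵀ + Q = [43 -28; -28 25]
S = H·P̄·Hᵀ + R = [155]
K = P̄·Hᵀ·S⁻¹ = [-73/155; 34/155]
x' − x̄ = [-219/31, 102/31] = K·y
y = (KᵀK)⁻¹·Kᵀ·(x' − x̄) = [15]
z = y + H·x̄ = [15] + [-13] = [2]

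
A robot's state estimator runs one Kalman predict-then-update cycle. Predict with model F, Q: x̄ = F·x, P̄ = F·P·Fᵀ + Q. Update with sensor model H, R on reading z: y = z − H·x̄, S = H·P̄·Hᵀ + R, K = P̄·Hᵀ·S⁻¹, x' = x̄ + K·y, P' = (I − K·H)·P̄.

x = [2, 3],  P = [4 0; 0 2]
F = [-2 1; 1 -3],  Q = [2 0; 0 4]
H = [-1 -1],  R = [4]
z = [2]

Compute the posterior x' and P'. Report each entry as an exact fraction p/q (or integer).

x̄ = F·x = [-1, -7]
P̄ = F·P·Fᵀ + Q = [20 -14; -14 26]
y = z − H·x̄ = [-6]
S = H·P̄·Hᵀ + R = [22]
K = P̄·Hᵀ·S⁻¹ = [-3/11; -6/11]
x' = x̄ + K·y = [7/11, -41/11]
P' = (I − K·H)·P̄ = [202/11 -190/11; -190/11 214/11]

x' = [7/11, -41/11]
P' = [202/11 -190/11; -190/11 214/11]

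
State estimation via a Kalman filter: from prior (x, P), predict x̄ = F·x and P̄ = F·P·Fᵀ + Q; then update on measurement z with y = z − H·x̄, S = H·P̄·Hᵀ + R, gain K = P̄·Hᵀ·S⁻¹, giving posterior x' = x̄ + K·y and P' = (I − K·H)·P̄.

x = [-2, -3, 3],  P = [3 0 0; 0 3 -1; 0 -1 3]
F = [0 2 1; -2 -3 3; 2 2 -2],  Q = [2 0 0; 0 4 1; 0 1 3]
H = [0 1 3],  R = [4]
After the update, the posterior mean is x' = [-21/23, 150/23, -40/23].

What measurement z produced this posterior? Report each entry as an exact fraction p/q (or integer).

z = [2]

x̄ = F·x = [-3, 22, -16]
P̄ = F·P·Fᵀ + Q = [13 -12 8; -12 88 -59; 8 -59 47]
S = H·P̄·Hᵀ + R = [161]
K = P̄·Hᵀ·S⁻¹ = [12/161; -89/161; 82/161]
x' − x̄ = [48/23, -356/23, 328/23] = K·y
y = (KᵀK)⁻¹·Kᵀ·(x' − x̄) = [28]
z = y + H·x̄ = [28] + [-26] = [2]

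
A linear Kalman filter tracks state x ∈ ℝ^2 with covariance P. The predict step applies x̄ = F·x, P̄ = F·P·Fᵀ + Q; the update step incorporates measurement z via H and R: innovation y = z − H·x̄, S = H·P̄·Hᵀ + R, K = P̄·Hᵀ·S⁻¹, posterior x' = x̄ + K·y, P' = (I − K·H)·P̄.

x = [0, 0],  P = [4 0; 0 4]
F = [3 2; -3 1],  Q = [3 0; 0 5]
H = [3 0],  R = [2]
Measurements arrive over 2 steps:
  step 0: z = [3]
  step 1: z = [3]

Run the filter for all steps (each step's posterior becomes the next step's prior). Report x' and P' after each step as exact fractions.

step 0: x̄ = F·x = [0, 0]
step 0: P̄ = F·P·Fᵀ + Q = [55 -28; -28 45]
step 0: y = z − H·x̄ = [3]
step 0: S = H·P̄·Hᵀ + R = [497]
step 0: K = P̄·Hᵀ·S⁻¹ = [165/497; -12/71]
step 0: x' = x̄ + K·y = [495/497, -36/71]
step 0: P' = (I − K·H)·P̄ = [110/497 -8/71; -8/71 2187/71]
step 1: x̄ = F·x = [981/497, -1737/497]
step 1: P̄ = F·P·Fᵀ + Q = [63045/497 29796/497; 29796/497 19120/497]
step 1: y = z − H·x̄ = [-1452/497]
step 1: S = H·P̄·Hᵀ + R = [568399/497]
step 1: K = P̄·Hᵀ·S⁻¹ = [189135/568399; 6876/43723]
step 1: x' = x̄ + K·y = [569367/568399, -172899/43723]
step 1: P' = (I − K·H)·P̄ = [126090/568399 4584/43723; 4584/43723 445376/43723]

step 0: x' = [495/497, -36/71], P' = [110/497 -8/71; -8/71 2187/71]
step 1: x' = [569367/568399, -172899/43723], P' = [126090/568399 4584/43723; 4584/43723 445376/43723]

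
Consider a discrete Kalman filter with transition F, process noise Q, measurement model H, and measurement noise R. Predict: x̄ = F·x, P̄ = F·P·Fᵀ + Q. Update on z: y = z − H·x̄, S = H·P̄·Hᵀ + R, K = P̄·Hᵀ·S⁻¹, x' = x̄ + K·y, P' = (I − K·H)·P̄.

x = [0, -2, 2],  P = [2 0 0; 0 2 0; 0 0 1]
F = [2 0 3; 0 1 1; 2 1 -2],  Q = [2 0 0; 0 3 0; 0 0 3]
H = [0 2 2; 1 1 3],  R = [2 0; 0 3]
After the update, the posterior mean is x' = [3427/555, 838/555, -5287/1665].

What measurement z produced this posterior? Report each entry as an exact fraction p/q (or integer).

z = [-3, -2]

x̄ = F·x = [6, 0, -6]
P̄ = F·P·Fᵀ + Q = [19 3 2; 3 6 0; 2 0 17]
S = H·P̄·Hᵀ + R = [94 124; 124 199]
K = P̄·Hᵀ·S⁻¹ = [-247/555 232/555; 212/555 -107/555; 97/1665 383/1665]
x' − x̄ = [97/555, 838/555, 4703/1665] = K·y
y = (KᵀK)⁻¹·Kᵀ·(x' − x̄) = [9, 10]
z = y + H·x̄ = [9, 10] + [-12, -12] = [-3, -2]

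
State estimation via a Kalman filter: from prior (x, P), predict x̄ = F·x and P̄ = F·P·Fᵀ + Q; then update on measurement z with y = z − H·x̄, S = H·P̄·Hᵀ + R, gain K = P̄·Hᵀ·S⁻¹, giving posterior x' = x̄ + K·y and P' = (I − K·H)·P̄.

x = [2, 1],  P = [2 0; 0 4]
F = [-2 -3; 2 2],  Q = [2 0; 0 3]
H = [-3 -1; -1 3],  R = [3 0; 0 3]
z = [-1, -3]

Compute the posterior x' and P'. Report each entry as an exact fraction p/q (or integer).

x' = [14703/23999, -17050/23999]
P' = [6954/23999 -288/23999; -288/23999 6783/23999]

x̄ = F·x = [-7, 6]
P̄ = F·P·Fᵀ + Q = [46 -32; -32 27]
y = z − H·x̄ = [-16, -28]
S = H·P̄·Hᵀ + R = [252 313; 313 484]
K = P̄·Hᵀ·S⁻¹ = [-6858/23999 -2606/23999; -1973/23999 6879/23999]
x' = x̄ + K·y = [14703/23999, -17050/23999]
P' = (I − K·H)·P̄ = [6954/23999 -288/23999; -288/23999 6783/23999]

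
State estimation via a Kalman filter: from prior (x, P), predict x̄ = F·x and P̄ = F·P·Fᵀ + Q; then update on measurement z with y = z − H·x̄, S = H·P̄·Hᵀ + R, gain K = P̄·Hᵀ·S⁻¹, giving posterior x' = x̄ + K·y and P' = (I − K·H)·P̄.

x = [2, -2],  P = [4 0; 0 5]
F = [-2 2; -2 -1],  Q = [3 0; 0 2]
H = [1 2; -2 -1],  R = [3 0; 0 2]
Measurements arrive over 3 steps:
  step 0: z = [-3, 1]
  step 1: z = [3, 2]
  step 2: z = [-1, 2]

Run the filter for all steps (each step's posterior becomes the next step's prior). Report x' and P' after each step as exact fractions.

step 0: x̄ = F·x = [-8, -2]
step 0: P̄ = F·P·Fᵀ + Q = [39 6; 6 23]
step 0: y = z − H·x̄ = [9, -17]
step 0: S = H·P̄·Hᵀ + R = [158 -154; -154 205]
step 0: K = P̄·Hᵀ·S⁻¹ = [-2481/8674 -2709/4337; 2635/4337 1239/4337]
step 0: x' = x̄ + K·y = [385/8674, -6022/4337]
step 0: P' = (I − K·H)·P̄ = [9705/8674 -4287/4337; -4287/4337 6096/4337]
step 1: x̄ = F·x = [-12429/4337, 5637/4337]
step 1: P̄ = F·P·Fᵀ + Q = [91101/4337 15792/4337; 15792/4337 17032/4337]
step 1: y = z − H·x̄ = [14166/4337, -10547/4337]
step 1: S = H·P̄·Hᵀ + R = [235408/4337 -295226/4337; -295226/4337 453278/4337]
step 1: K = P̄·Hᵀ·S⁻¹ = [-327711/2253502 -1197783/2253502; 475324/1126751 188736/1126751]
step 1: x' = x̄ + K·y = [-4615659/2253502, 2558067/1126751]
step 1: P' = (I − K·H)·P̄ = [1924755/2253502 -726972/1126751; -726972/1126751 1076472/1126751]
step 2: x̄ = F·x = [9731793/1126751, 2057592/1126751]
step 2: P̄ = F·P·Fᵀ + Q = [17351427/1126751 3150510/1126751; 3150510/1126751 4271596/1126751]
step 2: y = z − H·x̄ = [-14973728/1126751, 23774680/1126751]
step 2: S = H·P̄·Hᵀ + R = [50420104/1126751 -58998596/1126751; -58998596/1126751 88532846/1126751]
step 2: K = P̄·Hᵀ·S⁻¹ = [-61804641/436210384 -113847111/218105192; 1942637/4640536 370203/2320268]
step 2: x' = x̄ + K·y = [-13468050/27263149, -214918/580067]
step 2: P' = (I − K·H)·P̄ = [365396937/436210384 -2929845/4640536; -2929845/4640536 2189439/2320268]

step 0: x' = [385/8674, -6022/4337], P' = [9705/8674 -4287/4337; -4287/4337 6096/4337]
step 1: x' = [-4615659/2253502, 2558067/1126751], P' = [1924755/2253502 -726972/1126751; -726972/1126751 1076472/1126751]
step 2: x' = [-13468050/27263149, -214918/580067], P' = [365396937/436210384 -2929845/4640536; -2929845/4640536 2189439/2320268]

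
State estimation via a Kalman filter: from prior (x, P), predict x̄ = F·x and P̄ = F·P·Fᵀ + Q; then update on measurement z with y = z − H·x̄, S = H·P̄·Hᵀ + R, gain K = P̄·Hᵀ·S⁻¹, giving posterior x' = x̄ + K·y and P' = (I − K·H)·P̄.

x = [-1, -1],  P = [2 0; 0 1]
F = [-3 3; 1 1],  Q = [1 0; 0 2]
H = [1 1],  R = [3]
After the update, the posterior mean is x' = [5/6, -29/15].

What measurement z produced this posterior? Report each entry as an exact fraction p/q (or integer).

z = [-1]

x̄ = F·x = [0, -2]
P̄ = F·P·Fᵀ + Q = [28 -3; -3 5]
S = H·P̄·Hᵀ + R = [30]
K = P̄·Hᵀ·S⁻¹ = [5/6; 1/15]
x' − x̄ = [5/6, 1/15] = K·y
y = (KᵀK)⁻¹·Kᵀ·(x' − x̄) = [1]
z = y + H·x̄ = [1] + [-2] = [-1]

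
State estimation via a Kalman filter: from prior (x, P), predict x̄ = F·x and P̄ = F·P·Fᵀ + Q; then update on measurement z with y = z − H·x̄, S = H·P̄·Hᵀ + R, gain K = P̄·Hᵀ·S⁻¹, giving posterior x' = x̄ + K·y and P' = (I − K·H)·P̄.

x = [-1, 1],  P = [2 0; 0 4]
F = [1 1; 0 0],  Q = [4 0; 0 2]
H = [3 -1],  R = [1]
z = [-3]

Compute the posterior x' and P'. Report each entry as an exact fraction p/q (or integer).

x̄ = F·x = [0, 0]
P̄ = F·P·Fᵀ + Q = [10 0; 0 2]
y = z − H·x̄ = [-3]
S = H·P̄·Hᵀ + R = [93]
K = P̄·Hᵀ·S⁻¹ = [10/31; -2/93]
x' = x̄ + K·y = [-30/31, 2/31]
P' = (I − K·H)·P̄ = [10/31 20/31; 20/31 182/93]

x' = [-30/31, 2/31]
P' = [10/31 20/31; 20/31 182/93]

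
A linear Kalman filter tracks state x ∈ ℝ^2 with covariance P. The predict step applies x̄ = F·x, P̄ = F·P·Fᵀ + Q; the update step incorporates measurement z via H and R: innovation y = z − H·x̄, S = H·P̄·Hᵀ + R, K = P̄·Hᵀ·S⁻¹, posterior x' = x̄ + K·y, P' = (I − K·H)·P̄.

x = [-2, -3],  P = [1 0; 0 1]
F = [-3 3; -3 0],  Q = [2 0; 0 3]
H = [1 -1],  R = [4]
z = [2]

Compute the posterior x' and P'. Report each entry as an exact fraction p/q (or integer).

x' = [67/18, 25/6]
P' = [239/18 65/6; 65/6 23/2]

x̄ = F·x = [-3, 6]
P̄ = F·P·Fᵀ + Q = [20 9; 9 12]
y = z − H·x̄ = [11]
S = H·P̄·Hᵀ + R = [18]
K = P̄·Hᵀ·S⁻¹ = [11/18; -1/6]
x' = x̄ + K·y = [67/18, 25/6]
P' = (I − K·H)·P̄ = [239/18 65/6; 65/6 23/2]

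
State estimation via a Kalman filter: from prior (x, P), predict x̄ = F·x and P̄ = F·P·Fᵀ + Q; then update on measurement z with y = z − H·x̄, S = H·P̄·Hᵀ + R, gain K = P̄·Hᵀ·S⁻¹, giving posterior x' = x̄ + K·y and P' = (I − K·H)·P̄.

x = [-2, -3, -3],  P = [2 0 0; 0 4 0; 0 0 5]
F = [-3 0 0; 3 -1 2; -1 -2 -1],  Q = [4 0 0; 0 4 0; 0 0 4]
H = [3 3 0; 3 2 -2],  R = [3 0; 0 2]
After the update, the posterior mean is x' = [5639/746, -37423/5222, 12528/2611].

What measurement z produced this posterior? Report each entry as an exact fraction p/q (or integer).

x̄ = F·x = [6, -9, 11]
P̄ = F·P·Fᵀ + Q = [22 -18 6; -18 46 -8; 6 -8 27]
S = H·P̄·Hᵀ + R = [291 216; 216 268]
K = P̄·Hᵀ·S⁻¹ = [-8/373 63/746; 904/2611 -405/5222; 802/2611 -1153/2611]
x' − x̄ = [1163/746, 9575/5222, -16193/2611] = K·y
y = (KᵀK)⁻¹·Kᵀ·(x' − x̄) = [10, 21]
z = y + H·x̄ = [10, 21] + [-9, -22] = [1, -1]

z = [1, -1]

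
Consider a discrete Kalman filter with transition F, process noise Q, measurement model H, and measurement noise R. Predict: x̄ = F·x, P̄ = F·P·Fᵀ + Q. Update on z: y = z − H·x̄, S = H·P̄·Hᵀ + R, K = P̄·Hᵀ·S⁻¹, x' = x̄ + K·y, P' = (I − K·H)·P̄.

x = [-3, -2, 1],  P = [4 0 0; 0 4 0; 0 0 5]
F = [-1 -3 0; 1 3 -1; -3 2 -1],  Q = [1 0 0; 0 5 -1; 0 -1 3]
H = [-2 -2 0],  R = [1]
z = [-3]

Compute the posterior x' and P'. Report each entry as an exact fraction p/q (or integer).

x' = [83/9, -70/9, 44/9]
P' = [1841/45 -368/9 -556/45; -368/9 370/9 112/9; -556/45 112/9 2636/45]

x̄ = F·x = [9, -10, 4]
P̄ = F·P·Fᵀ + Q = [41 -40 -12; -40 50 16; -12 16 60]
y = z − H·x̄ = [-5]
S = H·P̄·Hᵀ + R = [45]
K = P̄·Hᵀ·S⁻¹ = [-2/45; -4/9; -8/45]
x' = x̄ + K·y = [83/9, -70/9, 44/9]
P' = (I − K·H)·P̄ = [1841/45 -368/9 -556/45; -368/9 370/9 112/9; -556/45 112/9 2636/45]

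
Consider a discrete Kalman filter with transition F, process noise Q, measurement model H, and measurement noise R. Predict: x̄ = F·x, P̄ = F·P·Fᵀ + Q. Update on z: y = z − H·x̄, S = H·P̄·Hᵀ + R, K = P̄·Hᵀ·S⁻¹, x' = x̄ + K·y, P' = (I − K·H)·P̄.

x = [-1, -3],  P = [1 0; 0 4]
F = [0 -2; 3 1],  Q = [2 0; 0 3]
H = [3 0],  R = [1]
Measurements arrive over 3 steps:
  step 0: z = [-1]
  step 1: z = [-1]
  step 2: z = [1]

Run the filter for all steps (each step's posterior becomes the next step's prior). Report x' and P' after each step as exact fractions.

step 0: x' = [-48/163, -522/163], P' = [18/163 -8/163; -8/163 2032/163]
step 1: x' = [-24318/76249, -67998/76249], P' = [8454/76249 -4016/76249; -4016/76249 342097/76249]
step 2: x' = [4698654/13764223, -16828470/13764223], P' = [1520886/13764223 -660098/13764223; -660098/13764223 61000954/13764223]

step 0: x̄ = F·x = [6, -6]
step 0: P̄ = F·P·Fᵀ + Q = [18 -8; -8 16]
step 0: y = z − H·x̄ = [-19]
step 0: S = H·P̄·Hᵀ + R = [163]
step 0: K = P̄·Hᵀ·S⁻¹ = [54/163; -24/163]
step 0: x' = x̄ + K·y = [-48/163, -522/163]
step 0: P' = (I − K·H)·P̄ = [18/163 -8/163; -8/163 2032/163]
step 1: x̄ = F·x = [1044/163, -666/163]
step 1: P̄ = F·P·Fᵀ + Q = [8454/163 -4016/163; -4016/163 2635/163]
step 1: y = z − H·x̄ = [-3295/163]
step 1: S = H·P̄·Hᵀ + R = [76249/163]
step 1: K = P̄·Hᵀ·S⁻¹ = [25362/76249; -12048/76249]
step 1: x' = x̄ + K·y = [-24318/76249, -67998/76249]
step 1: P' = (I − K·H)·P̄ = [8454/76249 -4016/76249; -4016/76249 342097/76249]
step 2: x̄ = F·x = [135996/76249, -140952/76249]
step 2: P̄ = F·P·Fᵀ + Q = [1520886/76249 -660098/76249; -660098/76249 622834/76249]
step 2: y = z − H·x̄ = [-331739/76249]
step 2: S = H·P̄·Hᵀ + R = [13764223/76249]
step 2: K = P̄·Hᵀ·S⁻¹ = [4562658/13764223; -1980294/13764223]
step 2: x' = x̄ + K·y = [4698654/13764223, -16828470/13764223]
step 2: P' = (I − K·H)·P̄ = [1520886/13764223 -660098/13764223; -660098/13764223 61000954/13764223]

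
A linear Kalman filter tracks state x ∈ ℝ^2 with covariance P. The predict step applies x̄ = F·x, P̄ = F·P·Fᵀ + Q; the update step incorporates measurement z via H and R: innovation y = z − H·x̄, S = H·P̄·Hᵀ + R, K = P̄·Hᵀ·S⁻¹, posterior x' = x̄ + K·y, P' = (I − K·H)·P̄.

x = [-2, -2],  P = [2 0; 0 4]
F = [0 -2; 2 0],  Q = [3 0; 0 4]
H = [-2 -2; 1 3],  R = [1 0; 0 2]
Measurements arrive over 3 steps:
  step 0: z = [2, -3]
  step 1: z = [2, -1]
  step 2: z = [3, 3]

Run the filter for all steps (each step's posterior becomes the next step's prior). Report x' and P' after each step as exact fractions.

step 0: x' = [1451/4025, -5072/4025], P' = [3914/4025 -2508/4025; -2508/4025 2076/4025]
step 1: x' = [-363955/1041499, -1329910/3124497], P' = [783006/1041499 -491172/1041499; -491172/1041499 1285532/3124497]
step 2: x' = [-5025079073/2088288425, 2751553346/2088288425], P' = [1569157322/2088288425 -984764044/2088288425; -984764044/2088288425 859148988/2088288425]

step 0: x̄ = F·x = [4, -4]
step 0: P̄ = F·P·Fᵀ + Q = [19 0; 0 12]
step 0: y = z − H·x̄ = [2, 5]
step 0: S = H·P̄·Hᵀ + R = [125 -110; -110 129]
step 0: K = P̄·Hᵀ·S⁻¹ = [-2812/4025 -361/805; 864/4025 372/805]
step 0: x' = x̄ + K·y = [1451/4025, -5072/4025]
step 0: P' = (I − K·H)·P̄ = [3914/4025 -2508/4025; -2508/4025 2076/4025]
step 1: x̄ = F·x = [10144/4025, 2902/4025]
step 1: P̄ = F·P·Fᵀ + Q = [20379/4025 10032/4025; 10032/4025 31756/4025]
step 1: y = z − H·x̄ = [34142/4025, -915/161]
step 1: S = H·P̄·Hᵀ + R = [292821/4025 -12462/161; -12462/161 14977/161]
step 1: K = P̄·Hᵀ·S⁻¹ = [-583668/1041499 -345255/1041499; 375968/3124497 397180/1041499]
step 1: x' = x̄ + K·y = [-363955/1041499, -1329910/3124497]
step 1: P' = (I − K·H)·P̄ = [783006/1041499 -491172/1041499; -491172/1041499 1285532/3124497]
step 2: x̄ = F·x = [2659820/3124497, -727910/1041499]
step 2: P̄ = F·P·Fᵀ + Q = [14515619/3124497 1964688/1041499; 1964688/1041499 7298020/1041499]
step 2: y = z − H·x̄ = [10325671/3124497, 13264861/3124497]
step 2: S = H·P̄·Hᵀ + R = [195915725/3124497 -207548110/3124497; -207548110/3124497 253175537/3124497]
step 2: K = P̄·Hᵀ·S⁻¹ = [-1168786556/2088288425 -138513481/417657685; 251230112/2088288425 159268292/417657685]
step 2: x' = x̄ + K·y = [-5025079073/2088288425, 2751553346/2088288425]
step 2: P' = (I − K·H)·P̄ = [1569157322/2088288425 -984764044/2088288425; -984764044/2088288425 859148988/2088288425]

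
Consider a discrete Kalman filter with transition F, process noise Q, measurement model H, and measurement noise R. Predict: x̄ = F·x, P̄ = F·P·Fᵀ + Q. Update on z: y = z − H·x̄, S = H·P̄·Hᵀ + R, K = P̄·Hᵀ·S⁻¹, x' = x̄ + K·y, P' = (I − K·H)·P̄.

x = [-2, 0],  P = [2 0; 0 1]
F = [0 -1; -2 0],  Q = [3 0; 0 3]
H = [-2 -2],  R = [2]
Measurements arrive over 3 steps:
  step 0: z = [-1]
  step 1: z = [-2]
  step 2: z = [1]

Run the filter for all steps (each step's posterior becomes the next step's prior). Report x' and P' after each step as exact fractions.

step 0: x̄ = F·x = [0, 4]
step 0: P̄ = F·P·Fᵀ + Q = [4 0; 0 11]
step 0: y = z − H·x̄ = [7]
step 0: S = H·P̄·Hᵀ + R = [62]
step 0: K = P̄·Hᵀ·S⁻¹ = [-4/31; -11/31]
step 0: x' = x̄ + K·y = [-28/31, 47/31]
step 0: P' = (I − K·H)·P̄ = [92/31 -88/31; -88/31 99/31]
step 1: x̄ = F·x = [-47/31, 56/31]
step 1: P̄ = F·P·Fᵀ + Q = [192/31 -176/31; -176/31 461/31]
step 1: y = z − H·x̄ = [-44/31]
step 1: S = H·P̄·Hᵀ + R = [1266/31]
step 1: K = P̄·Hᵀ·S⁻¹ = [-16/633; -95/211]
step 1: x' = x̄ + K·y = [-937/633, 516/211]
step 1: P' = (I − K·H)·P̄ = [3904/633 -1296/211; -1296/211 1391/211]
step 2: x̄ = F·x = [-516/211, 1874/633]
step 2: P̄ = F·P·Fᵀ + Q = [2024/211 -2592/211; -2592/211 17515/633]
step 2: y = z − H·x̄ = [1285/633]
step 2: S = H·P̄·Hᵀ + R = [33406/633]
step 2: K = P̄·Hᵀ·S⁻¹ = [1704/16703; -9739/16703]
step 2: x' = x̄ + K·y = [-37388/16703, 29679/16703]
step 2: P' = (I − K·H)·P̄ = [151048/16703 -152752/16703; -152752/16703 162491/16703]

step 0: x' = [-28/31, 47/31], P' = [92/31 -88/31; -88/31 99/31]
step 1: x' = [-937/633, 516/211], P' = [3904/633 -1296/211; -1296/211 1391/211]
step 2: x' = [-37388/16703, 29679/16703], P' = [151048/16703 -152752/16703; -152752/16703 162491/16703]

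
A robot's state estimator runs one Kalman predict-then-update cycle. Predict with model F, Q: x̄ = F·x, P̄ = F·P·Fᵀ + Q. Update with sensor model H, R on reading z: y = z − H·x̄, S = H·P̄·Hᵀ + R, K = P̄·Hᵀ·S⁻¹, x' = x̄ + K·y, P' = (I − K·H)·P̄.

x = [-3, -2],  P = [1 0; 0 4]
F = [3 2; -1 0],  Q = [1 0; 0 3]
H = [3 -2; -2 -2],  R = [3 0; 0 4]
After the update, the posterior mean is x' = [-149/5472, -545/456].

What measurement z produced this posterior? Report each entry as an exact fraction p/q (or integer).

x̄ = F·x = [-13, 3]
P̄ = F·P·Fᵀ + Q = [26 -3; -3 4]
S = H·P̄·Hᵀ + R = [289 -134; -134 100]
K = P̄·Hᵀ·S⁻¹ = [559/2736 -1019/5472; -41/228 -119/456]
x' − x̄ = [70987/5472, -1913/456] = K·y
y = (KᵀK)⁻¹·Kᵀ·(x' − x̄) = [48, -17]
z = y + H·x̄ = [48, -17] + [-45, 20] = [3, 3]

z = [3, 3]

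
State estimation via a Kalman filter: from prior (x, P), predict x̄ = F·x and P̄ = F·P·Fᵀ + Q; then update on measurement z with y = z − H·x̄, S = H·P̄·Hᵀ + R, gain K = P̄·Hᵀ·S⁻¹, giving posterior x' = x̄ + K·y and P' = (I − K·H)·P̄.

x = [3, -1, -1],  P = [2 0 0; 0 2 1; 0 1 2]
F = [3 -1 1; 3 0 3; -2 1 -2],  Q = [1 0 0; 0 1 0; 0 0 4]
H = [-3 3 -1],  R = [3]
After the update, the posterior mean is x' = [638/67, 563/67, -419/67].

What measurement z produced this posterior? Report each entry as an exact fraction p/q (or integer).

x̄ = F·x = [9, 6, -5]
P̄ = F·P·Fᵀ + Q = [21 21 -15; 21 37 -21; -15 -21 18]
S = H·P̄·Hᵀ + R = [201]
K = P̄·Hᵀ·S⁻¹ = [5/67; 23/67; -12/67]
x' − x̄ = [35/67, 161/67, -84/67] = K·y
y = (KᵀK)⁻¹·Kᵀ·(x' − x̄) = [7]
z = y + H·x̄ = [7] + [-4] = [3]

z = [3]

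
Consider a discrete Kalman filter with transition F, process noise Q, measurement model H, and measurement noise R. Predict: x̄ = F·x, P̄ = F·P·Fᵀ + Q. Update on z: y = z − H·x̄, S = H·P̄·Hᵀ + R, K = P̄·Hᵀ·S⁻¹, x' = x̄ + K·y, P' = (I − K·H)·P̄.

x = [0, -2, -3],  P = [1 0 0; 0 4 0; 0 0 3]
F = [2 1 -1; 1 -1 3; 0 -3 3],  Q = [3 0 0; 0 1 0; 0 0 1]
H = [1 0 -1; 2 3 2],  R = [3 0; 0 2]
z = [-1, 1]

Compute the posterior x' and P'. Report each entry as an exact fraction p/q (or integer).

x' = [32936/33317, -61529/33317, 74068/33317]
P' = [62956/33317 -50932/33317 16411/33317; -50932/33317 71886/33317 -50332/33317; 16411/33317 -50332/33317 62806/33317]

x̄ = F·x = [1, -7, -3]
P̄ = F·P·Fᵀ + Q = [14 -11 -21; -11 33 39; -21 39 64]
y = z − H·x̄ = [-5, 26]
S = H·P̄·Hᵀ + R = [123 -250; -250 779]
K = P̄·Hᵀ·S⁻¹ = [15515/33317 2969/33317; -200/33317 6565/33317; -15465/33317 3719/33317]
x' = x̄ + K·y = [32936/33317, -61529/33317, 74068/33317]
P' = (I − K·H)·P̄ = [62956/33317 -50932/33317 16411/33317; -50932/33317 71886/33317 -50332/33317; 16411/33317 -50332/33317 62806/33317]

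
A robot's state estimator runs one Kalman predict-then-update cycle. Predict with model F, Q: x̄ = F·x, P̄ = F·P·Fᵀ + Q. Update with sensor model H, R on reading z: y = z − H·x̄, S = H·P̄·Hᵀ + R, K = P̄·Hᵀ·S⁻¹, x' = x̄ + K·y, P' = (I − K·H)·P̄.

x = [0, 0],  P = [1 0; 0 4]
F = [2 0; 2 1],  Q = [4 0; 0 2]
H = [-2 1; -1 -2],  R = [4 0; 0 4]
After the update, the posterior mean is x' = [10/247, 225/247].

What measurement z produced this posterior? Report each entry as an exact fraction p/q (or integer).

z = [1, -2]

x̄ = F·x = [0, 0]
P̄ = F·P·Fᵀ + Q = [8 4; 4 10]
S = H·P̄·Hᵀ + R = [30 8; 8 68]
K = P̄·Hᵀ·S⁻¹ = [-86/247 -48/247; 41/247 -92/247]
x' − x̄ = [10/247, 225/247] = K·y
y = (KᵀK)⁻¹·Kᵀ·(x' − x̄) = [1, -2]
z = y + H·x̄ = [1, -2] + [0, 0] = [1, -2]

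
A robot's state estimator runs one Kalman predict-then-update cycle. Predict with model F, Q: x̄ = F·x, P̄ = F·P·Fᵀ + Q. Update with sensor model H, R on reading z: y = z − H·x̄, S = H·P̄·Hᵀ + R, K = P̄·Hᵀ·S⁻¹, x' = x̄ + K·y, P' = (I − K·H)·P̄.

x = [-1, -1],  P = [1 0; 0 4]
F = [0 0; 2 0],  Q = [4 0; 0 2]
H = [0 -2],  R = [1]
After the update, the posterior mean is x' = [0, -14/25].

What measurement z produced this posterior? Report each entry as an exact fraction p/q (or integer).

x̄ = F·x = [0, -2]
P̄ = F·P·Fᵀ + Q = [4 0; 0 6]
S = H·P̄·Hᵀ + R = [25]
K = P̄·Hᵀ·S⁻¹ = [0; -12/25]
x' − x̄ = [0, 36/25] = K·y
y = (KᵀK)⁻¹·Kᵀ·(x' − x̄) = [-3]
z = y + H·x̄ = [-3] + [4] = [1]

z = [1]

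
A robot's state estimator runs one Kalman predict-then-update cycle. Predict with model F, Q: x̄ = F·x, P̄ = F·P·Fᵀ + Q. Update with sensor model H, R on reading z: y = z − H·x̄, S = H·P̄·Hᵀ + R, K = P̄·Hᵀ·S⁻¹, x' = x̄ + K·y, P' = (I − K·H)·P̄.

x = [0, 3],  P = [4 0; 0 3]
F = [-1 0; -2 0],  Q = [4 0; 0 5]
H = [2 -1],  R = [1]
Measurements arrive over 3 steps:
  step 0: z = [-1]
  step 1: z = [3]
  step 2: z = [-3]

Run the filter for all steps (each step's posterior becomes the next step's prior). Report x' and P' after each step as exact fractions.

step 0: x̄ = F·x = [0, 0]
step 0: P̄ = F·P·Fᵀ + Q = [8 8; 8 21]
step 0: y = z − H·x̄ = [-1]
step 0: S = H·P̄·Hᵀ + R = [22]
step 0: K = P̄·Hᵀ·S⁻¹ = [4/11; -5/22]
step 0: x' = x̄ + K·y = [-4/11, 5/22]
step 0: P' = (I − K·H)·P̄ = [56/11 108/11; 108/11 437/22]
step 1: x̄ = F·x = [4/11, 8/11]
step 1: P̄ = F·P·Fᵀ + Q = [100/11 112/11; 112/11 279/11]
step 1: y = z − H·x̄ = [3]
step 1: S = H·P̄·Hᵀ + R = [22]
step 1: K = P̄·Hᵀ·S⁻¹ = [4/11; -5/22]
step 1: x' = x̄ + K·y = [16/11, 1/22]
step 1: P' = (I − K·H)·P̄ = [68/11 12; 12 533/22]
step 2: x̄ = F·x = [-16/11, -32/11]
step 2: P̄ = F·P·Fᵀ + Q = [112/11 136/11; 136/11 327/11]
step 2: y = z − H·x̄ = [-3]
step 2: S = H·P̄·Hᵀ + R = [22]
step 2: K = P̄·Hᵀ·S⁻¹ = [4/11; -5/22]
step 2: x' = x̄ + K·y = [-28/11, -49/22]
step 2: P' = (I − K·H)·P̄ = [80/11 156/11; 156/11 629/22]

step 0: x' = [-4/11, 5/22], P' = [56/11 108/11; 108/11 437/22]
step 1: x' = [16/11, 1/22], P' = [68/11 12; 12 533/22]
step 2: x' = [-28/11, -49/22], P' = [80/11 156/11; 156/11 629/22]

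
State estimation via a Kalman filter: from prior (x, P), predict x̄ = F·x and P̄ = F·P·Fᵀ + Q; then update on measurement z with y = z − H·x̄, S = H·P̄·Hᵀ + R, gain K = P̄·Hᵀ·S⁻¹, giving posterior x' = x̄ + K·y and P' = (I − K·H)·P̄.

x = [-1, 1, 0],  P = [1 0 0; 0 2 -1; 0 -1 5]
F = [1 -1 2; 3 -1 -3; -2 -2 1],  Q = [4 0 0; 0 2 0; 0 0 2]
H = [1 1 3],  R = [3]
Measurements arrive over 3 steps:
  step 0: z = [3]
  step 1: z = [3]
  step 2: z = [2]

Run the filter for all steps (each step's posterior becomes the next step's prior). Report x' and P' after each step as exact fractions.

step 0: x' = [82/211, -1204/211, 576/211], P' = [3405/211 -3246/211 3/211; -3246/211 9372/211 -2082/211; 3/211 -2082/211 757/211]
step 1: x' = [652970/584881, -4371128/584881, 1834254/584881], P' = [8415955/584881 25447196/584881 -11158733/584881; 25447196/584881 122764822/584881 -49327936/584881; -11158733/584881 -49327936/584881 20288621/584881]
step 2: x' = [43921131202/10469632787, 74651418192/10469632787, -32508266110/10469632787], P' = [86182815311/10469632787 155349885670/10469632787 -78704582515/10469632787; 155349885670/10469632787 805556490986/10469632787 -321270022370/10469632787; -78704582515/10469632787 -321270022370/10469632787 136534687345/10469632787]

step 0: x̄ = F·x = [-2, -4, 0]
step 0: P̄ = F·P·Fᵀ + Q = [31 -26 17; -26 52 -22; 17 -22 23]
step 0: y = z − H·x̄ = [9]
step 0: S = H·P̄·Hᵀ + R = [211]
step 0: K = P̄·Hᵀ·S⁻¹ = [56/211; -40/211; 64/211]
step 0: x' = x̄ + K·y = [82/211, -1204/211, 576/211]
step 0: P' = (I − K·H)·P̄ = [3405/211 -3246/211 3/211; -3246/211 9372/211 -2082/211; 3/211 -2082/211 757/211]
step 1: x̄ = F·x = [2438/211, -278/211, 2820/211]
step 1: P̄ = F·P·Fᵀ + Q = [31481/211 25956/211 23849/211; 25956/211 54182/211 -1356/211; 23849/211 -1356/211 34635/211]
step 1: y = z − H·x̄ = [-9987/211]
step 1: S = H·P̄·Hᵀ + R = [584881/211]
step 1: K = P̄·Hᵀ·S⁻¹ = [128984/584881; 76070/584881; 126398/584881]
step 1: x' = x̄ + K·y = [652970/584881, -4371128/584881, 1834254/584881]
step 1: P' = (I − K·H)·P̄ = [8415955/584881 25447196/584881 -11158733/584881; 25447196/584881 122764822/584881 -49327936/584881; -11158733/584881 -49327936/584881 20288621/584881]
step 2: x̄ = F·x = [8692606/584881, 827276/584881, 9270570/584881]
step 2: P̄ = F·P·Fᵀ + Q = [316457205/584881 -158311958/584881 549390855/584881; -158311958/584881 134482170/584881 -314689010/584881; 549390855/584881 -314689010/584881 991705735/584881]
step 2: y = z − H·x̄ = [-36161830/584881]
step 2: S = H·P̄·Hᵀ + R = [10469632787/584881]
step 2: K = P̄·Hᵀ·S⁻¹ = [1806317812/10469632787; -967896818/10469632787; 3209819050/10469632787]
step 2: x' = x̄ + K·y = [43921131202/10469632787, 74651418192/10469632787, -32508266110/10469632787]
step 2: P' = (I − K·H)·P̄ = [86182815311/10469632787 155349885670/10469632787 -78704582515/10469632787; 155349885670/10469632787 805556490986/10469632787 -321270022370/10469632787; -78704582515/10469632787 -321270022370/10469632787 136534687345/10469632787]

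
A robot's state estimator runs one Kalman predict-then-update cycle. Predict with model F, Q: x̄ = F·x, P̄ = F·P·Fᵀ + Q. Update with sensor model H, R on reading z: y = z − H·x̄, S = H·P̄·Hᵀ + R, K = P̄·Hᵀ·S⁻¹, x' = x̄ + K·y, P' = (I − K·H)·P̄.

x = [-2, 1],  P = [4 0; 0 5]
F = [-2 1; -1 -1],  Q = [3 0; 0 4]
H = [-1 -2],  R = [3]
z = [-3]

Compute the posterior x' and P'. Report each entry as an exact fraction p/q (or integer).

x̄ = F·x = [5, 1]
P̄ = F·P·Fᵀ + Q = [24 3; 3 13]
y = z − H·x̄ = [4]
S = H·P̄·Hᵀ + R = [91]
K = P̄·Hᵀ·S⁻¹ = [-30/91; -29/91]
x' = x̄ + K·y = [335/91, -25/91]
P' = (I − K·H)·P̄ = [1284/91 -597/91; -597/91 342/91]

x' = [335/91, -25/91]
P' = [1284/91 -597/91; -597/91 342/91]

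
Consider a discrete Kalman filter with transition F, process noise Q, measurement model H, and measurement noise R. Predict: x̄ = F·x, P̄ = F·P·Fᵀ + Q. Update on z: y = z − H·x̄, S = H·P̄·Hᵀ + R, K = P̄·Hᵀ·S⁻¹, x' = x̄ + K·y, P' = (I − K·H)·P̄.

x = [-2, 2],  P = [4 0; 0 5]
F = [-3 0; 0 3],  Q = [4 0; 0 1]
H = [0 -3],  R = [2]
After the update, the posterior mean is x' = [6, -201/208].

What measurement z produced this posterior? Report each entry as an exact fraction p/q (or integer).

z = [3]

x̄ = F·x = [6, 6]
P̄ = F·P·Fᵀ + Q = [40 0; 0 46]
S = H·P̄·Hᵀ + R = [416]
K = P̄·Hᵀ·S⁻¹ = [0; -69/208]
x' − x̄ = [0, -1449/208] = K·y
y = (KᵀK)⁻¹·Kᵀ·(x' − x̄) = [21]
z = y + H·x̄ = [21] + [-18] = [3]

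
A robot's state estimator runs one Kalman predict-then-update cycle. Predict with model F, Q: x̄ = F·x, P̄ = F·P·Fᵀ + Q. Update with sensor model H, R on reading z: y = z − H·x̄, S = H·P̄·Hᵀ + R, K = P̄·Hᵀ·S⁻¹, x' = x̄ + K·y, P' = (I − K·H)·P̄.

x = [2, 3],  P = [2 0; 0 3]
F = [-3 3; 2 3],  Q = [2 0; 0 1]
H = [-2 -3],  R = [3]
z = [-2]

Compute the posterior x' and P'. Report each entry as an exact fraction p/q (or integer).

x̄ = F·x = [3, 13]
P̄ = F·P·Fᵀ + Q = [47 15; 15 36]
y = z − H·x̄ = [43]
S = H·P̄·Hᵀ + R = [695]
K = P̄·Hᵀ·S⁻¹ = [-1/5; -138/695]
x' = x̄ + K·y = [-28/5, 3101/695]
P' = (I − K·H)·P̄ = [96/5 -63/5; -63/5 5976/695]

x' = [-28/5, 3101/695]
P' = [96/5 -63/5; -63/5 5976/695]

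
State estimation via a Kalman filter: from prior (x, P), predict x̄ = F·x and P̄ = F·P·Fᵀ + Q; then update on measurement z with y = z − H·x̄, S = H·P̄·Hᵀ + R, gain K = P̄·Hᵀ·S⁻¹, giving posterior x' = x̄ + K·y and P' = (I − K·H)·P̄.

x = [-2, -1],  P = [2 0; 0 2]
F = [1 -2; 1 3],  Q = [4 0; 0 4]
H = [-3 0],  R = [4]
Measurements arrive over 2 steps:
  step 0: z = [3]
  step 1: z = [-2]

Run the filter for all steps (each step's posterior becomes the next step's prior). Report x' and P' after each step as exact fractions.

step 0: x' = [-63/65, -56/13], P' = [28/65 -4/13; -4/13 222/13]
step 1: x' = [7709/10883, -46728/10883], P' = [4808/10883 -6652/10883; -6652/10883 169062/10883]

step 0: x̄ = F·x = [0, -5]
step 0: P̄ = F·P·Fᵀ + Q = [14 -10; -10 24]
step 0: y = z − H·x̄ = [3]
step 0: S = H·P̄·Hᵀ + R = [130]
step 0: K = P̄·Hᵀ·S⁻¹ = [-21/65; 3/13]
step 0: x' = x̄ + K·y = [-63/65, -56/13]
step 0: P' = (I − K·H)·P̄ = [28/65 -4/13; -4/13 222/13]
step 1: x̄ = F·x = [497/65, -903/65]
step 1: P̄ = F·P·Fᵀ + Q = [4808/65 -6652/65; -6652/65 10158/65]
step 1: y = z − H·x̄ = [1361/65]
step 1: S = H·P̄·Hᵀ + R = [43532/65]
step 1: K = P̄·Hᵀ·S⁻¹ = [-3606/10883; 4989/10883]
step 1: x' = x̄ + K·y = [7709/10883, -46728/10883]
step 1: P' = (I − K·H)·P̄ = [4808/10883 -6652/10883; -6652/10883 169062/10883]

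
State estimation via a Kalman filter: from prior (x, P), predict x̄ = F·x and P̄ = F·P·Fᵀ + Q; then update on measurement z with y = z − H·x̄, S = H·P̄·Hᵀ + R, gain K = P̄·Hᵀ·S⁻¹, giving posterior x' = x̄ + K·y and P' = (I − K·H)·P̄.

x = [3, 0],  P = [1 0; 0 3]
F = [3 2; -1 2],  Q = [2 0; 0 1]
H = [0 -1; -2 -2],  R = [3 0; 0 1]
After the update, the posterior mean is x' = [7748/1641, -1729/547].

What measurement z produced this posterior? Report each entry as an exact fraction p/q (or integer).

x̄ = F·x = [9, -3]
P̄ = F·P·Fᵀ + Q = [23 9; 9 14]
S = H·P̄·Hᵀ + R = [17 46; 46 221]
K = P̄·Hᵀ·S⁻¹ = [955/1641 -674/1641; -326/547 -46/547]
x' − x̄ = [-7021/1641, -88/547] = K·y
y = (KᵀK)⁻¹·Kᵀ·(x' − x̄) = [-1, 9]
z = y + H·x̄ = [-1, 9] + [3, -12] = [2, -3]

z = [2, -3]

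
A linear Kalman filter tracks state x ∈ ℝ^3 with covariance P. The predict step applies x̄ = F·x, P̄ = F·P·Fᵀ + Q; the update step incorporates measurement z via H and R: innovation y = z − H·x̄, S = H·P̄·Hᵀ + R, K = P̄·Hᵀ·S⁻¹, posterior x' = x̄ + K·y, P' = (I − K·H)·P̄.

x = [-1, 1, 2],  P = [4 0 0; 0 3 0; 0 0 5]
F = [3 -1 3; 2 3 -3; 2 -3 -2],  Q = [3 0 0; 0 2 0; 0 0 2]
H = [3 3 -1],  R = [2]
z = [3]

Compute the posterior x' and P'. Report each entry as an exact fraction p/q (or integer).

x' = [620/247, -4457/988, -8889/988]
P' = [14433/247 -14172/247 699/247; -14172/247 62999/988 18611/988; 699/247 18611/988 64219/988]

x̄ = F·x = [2, -5, -9]
P̄ = F·P·Fᵀ + Q = [87 -30 3; -30 90 19; 3 19 65]
y = z − H·x̄ = [3]
S = H·P̄·Hᵀ + R = [988]
K = P̄·Hᵀ·S⁻¹ = [42/247; 161/988; 1/988]
x' = x̄ + K·y = [620/247, -4457/988, -8889/988]
P' = (I − K·H)·P̄ = [14433/247 -14172/247 699/247; -14172/247 62999/988 18611/988; 699/247 18611/988 64219/988]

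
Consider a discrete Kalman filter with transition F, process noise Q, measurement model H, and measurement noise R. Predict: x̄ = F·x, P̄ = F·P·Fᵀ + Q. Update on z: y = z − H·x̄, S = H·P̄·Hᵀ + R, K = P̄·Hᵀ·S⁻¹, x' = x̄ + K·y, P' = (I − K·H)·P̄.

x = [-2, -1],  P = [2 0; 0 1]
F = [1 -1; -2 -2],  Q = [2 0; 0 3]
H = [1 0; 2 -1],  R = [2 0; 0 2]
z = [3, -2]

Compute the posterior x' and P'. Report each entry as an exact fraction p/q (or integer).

x̄ = F·x = [-1, 6]
P̄ = F·P·Fᵀ + Q = [5 -2; -2 15]
y = z − H·x̄ = [4, 6]
S = H·P̄·Hᵀ + R = [7 12; 12 45]
K = P̄·Hᵀ·S⁻¹ = [9/19 8/57; 46/57 -109/171]
x' = x̄ + K·y = [33/19, 308/57]
P' = (I − K·H)·P̄ = [18/19 92/57; 92/57 770/171]

x' = [33/19, 308/57]
P' = [18/19 92/57; 92/57 770/171]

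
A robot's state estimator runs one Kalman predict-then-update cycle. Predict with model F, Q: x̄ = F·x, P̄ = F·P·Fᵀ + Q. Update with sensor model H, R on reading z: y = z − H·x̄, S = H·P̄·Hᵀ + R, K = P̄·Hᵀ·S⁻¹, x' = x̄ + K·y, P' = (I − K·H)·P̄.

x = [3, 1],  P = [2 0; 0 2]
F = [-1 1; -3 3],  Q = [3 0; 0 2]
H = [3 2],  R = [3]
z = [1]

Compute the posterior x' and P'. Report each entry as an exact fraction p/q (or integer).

x̄ = F·x = [-2, -6]
P̄ = F·P·Fᵀ + Q = [7 12; 12 38]
y = z − H·x̄ = [19]
S = H·P̄·Hᵀ + R = [362]
K = P̄·Hᵀ·S⁻¹ = [45/362; 56/181]
x' = x̄ + K·y = [131/362, -22/181]
P' = (I − K·H)·P̄ = [509/362 -348/181; -348/181 606/181]

x' = [131/362, -22/181]
P' = [509/362 -348/181; -348/181 606/181]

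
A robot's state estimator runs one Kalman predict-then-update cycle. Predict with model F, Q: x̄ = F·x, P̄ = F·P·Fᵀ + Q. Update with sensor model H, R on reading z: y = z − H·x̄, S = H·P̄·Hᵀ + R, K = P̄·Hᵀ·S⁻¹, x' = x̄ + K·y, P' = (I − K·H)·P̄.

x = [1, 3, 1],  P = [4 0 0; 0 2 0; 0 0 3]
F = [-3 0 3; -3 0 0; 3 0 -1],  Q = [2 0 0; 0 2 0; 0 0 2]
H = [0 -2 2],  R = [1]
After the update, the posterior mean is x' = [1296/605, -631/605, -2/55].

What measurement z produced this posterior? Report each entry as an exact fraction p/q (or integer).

z = [2]

x̄ = F·x = [0, -3, 2]
P̄ = F·P·Fᵀ + Q = [65 36 -45; 36 38 -36; -45 -36 41]
S = H·P̄·Hᵀ + R = [605]
K = P̄·Hᵀ·S⁻¹ = [-162/605; -148/605; 14/55]
x' − x̄ = [1296/605, 1184/605, -112/55] = K·y
y = (KᵀK)⁻¹·Kᵀ·(x' − x̄) = [-8]
z = y + H·x̄ = [-8] + [10] = [2]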